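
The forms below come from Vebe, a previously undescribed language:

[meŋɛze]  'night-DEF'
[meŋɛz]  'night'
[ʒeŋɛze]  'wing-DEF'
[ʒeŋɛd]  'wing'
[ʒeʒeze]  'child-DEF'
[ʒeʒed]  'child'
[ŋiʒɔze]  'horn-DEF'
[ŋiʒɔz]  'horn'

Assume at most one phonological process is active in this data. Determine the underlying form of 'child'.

In [ʒeʒeze] and [ʒeʒed] the final segment of 'child' alternates: [z] ~ [d].
The stem 'horn' ([ŋiʒɔze], [ŋiʒɔz]) shows [z] unchanged in both environments, so [z] cannot be basic with [d] derived in isolation.
So /d/ is underlying, and a rule of intervocalic spirantization — voiced stops become fricatives between vowels — gives [z].
The underlying form of 'child' is therefore /ʒeʒed/.

/ʒeʒed/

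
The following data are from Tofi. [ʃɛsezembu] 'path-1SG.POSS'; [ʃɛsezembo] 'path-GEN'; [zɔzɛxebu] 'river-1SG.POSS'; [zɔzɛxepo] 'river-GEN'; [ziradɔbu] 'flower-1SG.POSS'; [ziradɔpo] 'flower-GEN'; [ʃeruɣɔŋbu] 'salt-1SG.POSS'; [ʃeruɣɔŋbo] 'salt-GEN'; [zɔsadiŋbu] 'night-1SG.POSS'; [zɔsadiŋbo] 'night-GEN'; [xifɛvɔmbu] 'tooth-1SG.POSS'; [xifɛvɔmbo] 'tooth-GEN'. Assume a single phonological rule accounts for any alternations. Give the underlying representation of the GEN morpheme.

/-po/

The GEN suffix surfaces as [-bo] and [-po], depending on the final segment of the stem.
The 1SG.POSS suffix, which begins with [b], is invariant after every stem; so [b] is not altered by any rule here.
So the underlying form is /-po/, and voiceless stops become voiced after a nasal.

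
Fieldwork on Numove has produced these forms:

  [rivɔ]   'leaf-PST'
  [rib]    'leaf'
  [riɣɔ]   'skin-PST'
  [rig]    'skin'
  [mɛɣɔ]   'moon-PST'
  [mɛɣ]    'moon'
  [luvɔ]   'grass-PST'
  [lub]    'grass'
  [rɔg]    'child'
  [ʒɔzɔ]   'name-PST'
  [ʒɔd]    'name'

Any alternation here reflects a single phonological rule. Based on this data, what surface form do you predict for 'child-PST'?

[rɔɣɔ]

The root 'skin' surfaces as [riɣɔ] and [rig], with a stem-final [ɣ] ~ [g] alternation.
If /ɣ/ were underlying and a rule turned it into [g] in isolation, 'moon' would also alternate; but it has [ɣ] in both [mɛɣɔ] and [mɛɣ].
Therefore /g/ is basic and [ɣ] is derived by intervocalic spirantization (voiced stops become fricatives between vowels).
The one attested form of 'child', [rɔg], shows underlying /rɔg/. Applying the same rule between vowels gives [rɔɣɔ].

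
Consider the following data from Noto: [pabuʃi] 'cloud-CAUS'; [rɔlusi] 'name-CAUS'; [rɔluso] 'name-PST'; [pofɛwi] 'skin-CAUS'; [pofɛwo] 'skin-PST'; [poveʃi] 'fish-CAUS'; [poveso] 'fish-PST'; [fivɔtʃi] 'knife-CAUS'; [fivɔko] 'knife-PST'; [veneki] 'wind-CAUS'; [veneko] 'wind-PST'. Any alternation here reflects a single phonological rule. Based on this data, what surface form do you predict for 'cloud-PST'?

[pabuso]

In [poveʃi] and [poveso] the final segment of 'fish' alternates: [ʃ] ~ [s].
The stem 'name' ([rɔlusi], [rɔluso]) shows [s] unchanged in both environments, so [s] cannot be basic with [ʃ] derived before the CAUS suffix.
Therefore /ʃ/ is basic and [s] is derived by depalatalization (palato-alveolar /tʃ/ and /ʃ/ become [k] and [s] when no front vowel follows).
From [pabuʃi] the stem 'cloud' is /pabuʃ/; when no front vowel follows this yields [pabuso].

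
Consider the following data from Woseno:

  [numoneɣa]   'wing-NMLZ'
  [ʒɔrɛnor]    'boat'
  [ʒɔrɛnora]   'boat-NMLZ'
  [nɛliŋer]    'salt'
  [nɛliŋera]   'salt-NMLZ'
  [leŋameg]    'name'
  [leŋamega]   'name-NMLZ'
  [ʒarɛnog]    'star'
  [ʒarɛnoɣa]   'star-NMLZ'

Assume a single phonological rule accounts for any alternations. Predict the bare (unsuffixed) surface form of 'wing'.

[numoneg]

The root 'star' surfaces as [ʒarɛnog] and [ʒarɛnoɣa], with a stem-final [g] ~ [ɣ] alternation.
But 'name' keeps [g] in both environments ([leŋameg], [leŋamega]), so there is no rule changing /g/ to [ɣ] before the NMLZ suffix.
So /ɣ/ is underlying, and a rule of word-final hardening — voiced fricatives become stops word-finally — gives [g].
The one attested form of 'wing', [numoneɣa], shows underlying /numoneɣ/. Applying the same rule word-finally gives [numoneg].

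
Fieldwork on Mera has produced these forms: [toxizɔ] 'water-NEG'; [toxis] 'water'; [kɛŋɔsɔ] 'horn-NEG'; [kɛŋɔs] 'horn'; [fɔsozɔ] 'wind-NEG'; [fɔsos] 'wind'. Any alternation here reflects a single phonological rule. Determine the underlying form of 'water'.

The stem for 'water' ends in [z] in [toxizɔ] but [s] in [toxis].
But 'horn' keeps [s] in both environments ([kɛŋɔsɔ], [kɛŋɔs]), so there is no rule changing /s/ to [z] before the NEG suffix.
Therefore /z/ is basic and [s] is derived by word-final obstruent devoicing (voiced obstruents become voiceless word-finally).
The underlying form of 'water' is therefore /toxiz/.

/toxiz/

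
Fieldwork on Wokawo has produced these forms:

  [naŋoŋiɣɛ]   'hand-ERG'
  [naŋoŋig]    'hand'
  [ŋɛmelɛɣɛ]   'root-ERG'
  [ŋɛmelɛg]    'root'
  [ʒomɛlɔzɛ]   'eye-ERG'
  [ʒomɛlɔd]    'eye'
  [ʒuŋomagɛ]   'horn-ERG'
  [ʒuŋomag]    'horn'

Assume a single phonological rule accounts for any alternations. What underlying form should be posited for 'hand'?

The root 'hand' surfaces as [naŋoŋiɣɛ] and [naŋoŋig], with a stem-final [ɣ] ~ [g] alternation.
Compare 'horn', with invariant [g] in [ʒuŋomagɛ] and [ʒuŋomag]: an analysis with underlying /g/ and a rule producing [ɣ] before the ERG suffix would wrongly predict alternation here too.
The underlying segment must be /ɣ/; voiced fricatives become stops word-finally, yielding [g] there.

/naŋoŋiɣ/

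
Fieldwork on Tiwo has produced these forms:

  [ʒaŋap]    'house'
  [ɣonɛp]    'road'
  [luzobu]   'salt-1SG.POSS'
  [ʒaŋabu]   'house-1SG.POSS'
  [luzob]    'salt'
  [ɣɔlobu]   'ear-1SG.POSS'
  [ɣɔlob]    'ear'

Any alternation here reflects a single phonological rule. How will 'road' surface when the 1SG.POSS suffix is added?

In [ʒaŋap] and [ʒaŋabu] the final segment of 'house' alternates: [p] ~ [b].
The stem 'ear' ([ɣɔlob], [ɣɔlobu]) shows [b] unchanged in both environments, so [b] cannot be basic with [p] derived in isolation.
The underlying segment must be /p/; voiceless stops become voiced between vowels, yielding [b] there.
The one attested form of 'road', [ɣonɛp], shows underlying /ɣonɛp/. Applying the same rule between vowels gives [ɣonɛbu].

[ɣonɛbu]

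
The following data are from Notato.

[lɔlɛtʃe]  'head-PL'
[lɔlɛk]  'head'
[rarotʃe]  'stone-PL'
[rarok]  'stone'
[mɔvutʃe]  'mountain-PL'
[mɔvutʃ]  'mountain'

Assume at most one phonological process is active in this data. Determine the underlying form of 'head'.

The stem for 'head' ends in [tʃ] in [lɔlɛtʃe] but [k] in [lɔlɛk].
Compare 'mountain', with invariant [tʃ] in [mɔvutʃe] and [mɔvutʃ]: an analysis with underlying /tʃ/ and a rule producing [k] in isolation would wrongly predict alternation here too.
The alternation reflects palatalization before a front vowel: /k/ becomes palato-alveolar [tʃ] before a front vowel. /k/ is underlying.

/lɔlɛk/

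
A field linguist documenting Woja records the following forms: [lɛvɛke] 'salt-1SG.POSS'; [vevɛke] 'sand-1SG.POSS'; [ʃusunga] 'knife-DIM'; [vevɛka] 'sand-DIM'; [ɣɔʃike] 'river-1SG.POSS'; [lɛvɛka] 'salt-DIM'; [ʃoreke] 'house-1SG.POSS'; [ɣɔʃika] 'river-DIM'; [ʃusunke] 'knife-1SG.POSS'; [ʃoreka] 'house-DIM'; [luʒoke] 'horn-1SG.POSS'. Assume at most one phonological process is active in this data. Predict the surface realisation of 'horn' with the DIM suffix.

[luʒoka]

The DIM suffix surfaces as [-ga] and [-ka], depending on the final segment of the stem.
The 1SG.POSS suffix, which begins with [k], is invariant after every stem; so [k] is not altered by any rule here.
The DIM suffix is therefore /-ga/ underlyingly, with post-vocalic devoicing: voiced stops become voiceless after a vowel.
After 'horn', which ends in a vowel, the suffix surfaces as [-ka], giving [luʒoka].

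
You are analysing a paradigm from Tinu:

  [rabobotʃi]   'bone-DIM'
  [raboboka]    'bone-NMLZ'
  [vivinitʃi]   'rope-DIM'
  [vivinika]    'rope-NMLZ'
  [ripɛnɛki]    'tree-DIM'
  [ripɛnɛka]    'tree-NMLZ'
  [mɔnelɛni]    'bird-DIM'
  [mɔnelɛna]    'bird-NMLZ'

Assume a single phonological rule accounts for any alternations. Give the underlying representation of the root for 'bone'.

/rabobotʃ/

The root 'bone' surfaces as [rabobotʃi] and [raboboka], with a stem-final [tʃ] ~ [k] alternation.
The stem 'tree' ([ripɛnɛki], [ripɛnɛka]) shows [k] unchanged in both environments, so [k] cannot be basic with [tʃ] derived before the DIM suffix.
Therefore /tʃ/ is basic and [k] is derived by depalatalization (palato-alveolar /tʃ/ becomes [k] when no front vowel follows).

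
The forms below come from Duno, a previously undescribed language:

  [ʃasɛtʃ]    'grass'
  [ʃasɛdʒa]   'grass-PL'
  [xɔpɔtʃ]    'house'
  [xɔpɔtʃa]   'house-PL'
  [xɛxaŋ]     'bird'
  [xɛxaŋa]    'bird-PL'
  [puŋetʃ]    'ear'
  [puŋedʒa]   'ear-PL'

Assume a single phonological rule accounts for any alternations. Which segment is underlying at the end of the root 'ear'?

/dʒ/

In [puŋetʃ] and [puŋedʒa] the final segment of 'ear' alternates: [tʃ] ~ [dʒ].
The stem 'house' ([xɔpɔtʃ], [xɔpɔtʃa]) shows [tʃ] unchanged in both environments, so [tʃ] cannot be basic with [dʒ] derived before the PL suffix.
So /dʒ/ is underlying, and a rule of word-final obstruent devoicing — voiced obstruents become voiceless word-finally — gives [tʃ].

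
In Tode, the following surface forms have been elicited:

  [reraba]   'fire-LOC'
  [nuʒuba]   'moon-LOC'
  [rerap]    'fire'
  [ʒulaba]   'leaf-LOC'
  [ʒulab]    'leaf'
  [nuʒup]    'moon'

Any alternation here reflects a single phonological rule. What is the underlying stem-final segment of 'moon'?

/p/

The root 'moon' surfaces as [nuʒup] and [nuʒuba], with a stem-final [p] ~ [b] alternation.
The stem 'leaf' ([ʒulab], [ʒulaba]) shows [b] unchanged in both environments, so [b] cannot be basic with [p] derived in isolation.
Therefore /p/ is basic and [b] is derived by intervocalic voicing (voiceless stops become voiced between vowels).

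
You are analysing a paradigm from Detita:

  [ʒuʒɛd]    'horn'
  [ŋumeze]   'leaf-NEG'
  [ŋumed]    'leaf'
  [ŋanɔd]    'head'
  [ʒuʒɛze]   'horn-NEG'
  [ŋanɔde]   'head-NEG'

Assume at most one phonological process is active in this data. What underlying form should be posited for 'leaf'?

'leaf' shows [d] ~ [z] at the end of the stem ([ŋumed] vs [ŋumeze]).
But 'head' keeps [d] in both environments ([ŋanɔd], [ŋanɔde]), so there is no rule changing /d/ to [z] before the NEG suffix.
Therefore /z/ is basic and [d] is derived by word-final hardening (voiced fricatives become stops word-finally).
The underlying form of 'leaf' is therefore /ŋumez/.

/ŋumez/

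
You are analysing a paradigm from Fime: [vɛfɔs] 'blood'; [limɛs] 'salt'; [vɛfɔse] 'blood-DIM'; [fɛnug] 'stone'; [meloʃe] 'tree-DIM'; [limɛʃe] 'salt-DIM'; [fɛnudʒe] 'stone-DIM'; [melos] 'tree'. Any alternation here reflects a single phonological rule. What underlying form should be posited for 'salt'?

/limɛʃ/

The root 'salt' surfaces as [limɛs] and [limɛʃe], with a stem-final [s] ~ [ʃ] alternation.
But 'blood' keeps [s] in both environments ([vɛfɔs], [vɛfɔse]), so there is no rule changing /s/ to [ʃ] before the DIM suffix.
The alternation reflects depalatalization: palato-alveolar /dʒ/ and /ʃ/ become [g] and [s] when no front vowel follows. /ʃ/ is underlying.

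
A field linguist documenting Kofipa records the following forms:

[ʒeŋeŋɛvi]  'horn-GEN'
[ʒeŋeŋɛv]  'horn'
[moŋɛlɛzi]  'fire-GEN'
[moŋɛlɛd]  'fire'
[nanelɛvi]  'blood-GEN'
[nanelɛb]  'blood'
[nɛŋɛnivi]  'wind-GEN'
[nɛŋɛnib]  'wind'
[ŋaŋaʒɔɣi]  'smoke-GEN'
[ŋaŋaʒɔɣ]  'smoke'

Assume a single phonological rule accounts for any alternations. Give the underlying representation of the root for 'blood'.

In [nanelɛvi] and [nanelɛb] the final segment of 'blood' alternates: [v] ~ [b].
The stem 'horn' ([ʒeŋeŋɛvi], [ʒeŋeŋɛv]) shows [v] unchanged in both environments, so [v] cannot be basic with [b] derived in isolation.
The alternation reflects intervocalic spirantization: voiced stops become fricatives between vowels. /b/ is underlying.
So 'blood' = /nanelɛb/.

/nanelɛb/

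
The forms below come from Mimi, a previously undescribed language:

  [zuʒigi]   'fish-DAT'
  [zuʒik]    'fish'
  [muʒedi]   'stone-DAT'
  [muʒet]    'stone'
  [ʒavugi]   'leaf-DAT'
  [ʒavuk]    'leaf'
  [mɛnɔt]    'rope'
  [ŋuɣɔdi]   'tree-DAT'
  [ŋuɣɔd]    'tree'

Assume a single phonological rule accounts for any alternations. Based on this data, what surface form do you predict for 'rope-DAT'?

The root 'stone' surfaces as [muʒedi] and [muʒet], with a stem-final [d] ~ [t] alternation.
The stem 'tree' ([ŋuɣɔdi], [ŋuɣɔd]) shows [d] unchanged in both environments, so [d] cannot be basic with [t] derived in isolation.
So /t/ is underlying, and a rule of intervocalic voicing — voiceless stops become voiced between vowels — gives [d].
From [mɛnɔt] the stem 'rope' is /mɛnɔt/; between vowels this yields [mɛnɔdi].

[mɛnɔdi]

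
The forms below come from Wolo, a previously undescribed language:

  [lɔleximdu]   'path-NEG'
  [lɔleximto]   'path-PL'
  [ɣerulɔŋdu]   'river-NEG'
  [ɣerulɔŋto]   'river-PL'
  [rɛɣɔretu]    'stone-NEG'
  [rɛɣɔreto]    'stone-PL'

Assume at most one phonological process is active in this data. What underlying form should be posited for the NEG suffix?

The NEG suffix surfaces as [-du] and [-tu], depending on the final segment of the stem.
The PL suffix, which begins with [t], is invariant after every stem; so [t] is not altered by any rule here.
So the underlying form is /-du/, and voiced stops become voiceless after a vowel.

/-du/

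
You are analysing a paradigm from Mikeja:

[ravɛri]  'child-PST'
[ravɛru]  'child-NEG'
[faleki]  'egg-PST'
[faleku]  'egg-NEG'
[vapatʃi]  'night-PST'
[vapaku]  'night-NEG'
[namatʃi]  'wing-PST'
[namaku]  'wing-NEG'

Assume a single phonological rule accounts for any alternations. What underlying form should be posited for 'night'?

'night' shows [tʃ] ~ [k] at the end of the stem ([vapatʃi] vs [vapaku]).
The stem 'egg' ([faleki], [faleku]) shows [k] unchanged in both environments, so [k] cannot be basic with [tʃ] derived before the PST suffix.
Therefore /tʃ/ is basic and [k] is derived by depalatalization (palato-alveolar /tʃ/ becomes [k] when no front vowel follows).
So 'night' = /vapatʃ/.

/vapatʃ/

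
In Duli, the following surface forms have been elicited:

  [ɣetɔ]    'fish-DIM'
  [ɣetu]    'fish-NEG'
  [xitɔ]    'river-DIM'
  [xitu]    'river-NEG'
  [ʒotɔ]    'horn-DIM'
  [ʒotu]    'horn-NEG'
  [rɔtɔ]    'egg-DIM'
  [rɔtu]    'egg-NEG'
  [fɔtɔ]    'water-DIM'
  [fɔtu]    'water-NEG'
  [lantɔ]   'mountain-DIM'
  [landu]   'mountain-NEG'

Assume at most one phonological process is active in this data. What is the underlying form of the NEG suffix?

/-du/

The NEG morpheme has two allomorphs, [-du] and [-tu].
By contrast the DIM suffix keeps its initial [t] throughout — that segment must be underlying.
So the underlying form is /-du/, and voiced stops become voiceless after a vowel.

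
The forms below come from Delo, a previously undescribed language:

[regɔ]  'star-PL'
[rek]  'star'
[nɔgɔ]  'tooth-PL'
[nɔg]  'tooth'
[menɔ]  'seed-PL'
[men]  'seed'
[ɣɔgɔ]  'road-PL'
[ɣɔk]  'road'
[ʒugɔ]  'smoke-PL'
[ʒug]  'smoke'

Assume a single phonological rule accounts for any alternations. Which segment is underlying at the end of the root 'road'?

The stem for 'road' ends in [g] in [ɣɔgɔ] but [k] in [ɣɔk].
If /g/ were underlying and a rule turned it into [k] in isolation, 'tooth' would also alternate; but it has [g] in both [nɔgɔ] and [nɔg].
The underlying segment must be /k/; voiceless stops become voiced between vowels, yielding [g] there.

/k/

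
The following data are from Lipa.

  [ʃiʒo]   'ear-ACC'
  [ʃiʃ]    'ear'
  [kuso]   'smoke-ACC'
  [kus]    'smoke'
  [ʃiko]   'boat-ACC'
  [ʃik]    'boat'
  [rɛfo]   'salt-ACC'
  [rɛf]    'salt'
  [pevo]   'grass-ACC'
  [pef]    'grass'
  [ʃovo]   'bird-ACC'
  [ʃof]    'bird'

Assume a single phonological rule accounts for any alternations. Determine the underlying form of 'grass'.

/pev/

'grass' shows [v] ~ [f] at the end of the stem ([pevo] vs [pef]).
The stem 'salt' ([rɛfo], [rɛf]) shows [f] unchanged in both environments, so [f] cannot be basic with [v] derived before the ACC suffix.
So /v/ is underlying, and a rule of word-final obstruent devoicing — voiced obstruents become voiceless word-finally — gives [f].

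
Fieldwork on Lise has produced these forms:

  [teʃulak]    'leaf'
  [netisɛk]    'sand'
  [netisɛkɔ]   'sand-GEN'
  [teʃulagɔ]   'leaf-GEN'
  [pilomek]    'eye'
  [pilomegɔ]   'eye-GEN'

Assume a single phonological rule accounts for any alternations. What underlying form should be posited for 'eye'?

'eye' shows [k] ~ [g] at the end of the stem ([pilomek] vs [pilomegɔ]).
But 'sand' keeps [k] in both environments ([netisɛk], [netisɛkɔ]), so there is no rule changing /k/ to [g] before the GEN suffix.
So /g/ is underlying, and a rule of word-final obstruent devoicing — voiced obstruents become voiceless word-finally — gives [k].

/pilomeg/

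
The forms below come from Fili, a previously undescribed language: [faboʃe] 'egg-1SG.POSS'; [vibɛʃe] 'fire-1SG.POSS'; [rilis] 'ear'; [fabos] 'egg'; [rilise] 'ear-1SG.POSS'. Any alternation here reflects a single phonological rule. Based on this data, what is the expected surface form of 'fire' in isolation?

[vibɛs]

The stem for 'egg' ends in [ʃ] in [faboʃe] but [s] in [fabos].
Compare 'ear', with invariant [s] in [rilise] and [rilis]: an analysis with underlying /s/ and a rule producing [ʃ] before the 1SG.POSS suffix would wrongly predict alternation here too.
The underlying segment must be /ʃ/; palato-alveolar /ʃ/ becomes [s] when no front vowel follows, yielding [s] there.
From [vibɛʃe] the stem 'fire' is /vibɛʃ/; when no front vowel follows this yields [vibɛs].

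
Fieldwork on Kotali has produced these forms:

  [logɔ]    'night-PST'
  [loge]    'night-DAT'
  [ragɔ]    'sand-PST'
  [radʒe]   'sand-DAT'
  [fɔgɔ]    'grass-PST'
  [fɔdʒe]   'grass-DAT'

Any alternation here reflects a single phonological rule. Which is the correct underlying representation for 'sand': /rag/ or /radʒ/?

/radʒ/

The root 'sand' surfaces as [ragɔ] and [radʒe], with a stem-final [g] ~ [dʒ] alternation.
The stem 'night' ([logɔ], [loge]) shows [g] unchanged in both environments, so [g] cannot be basic with [dʒ] derived before the DAT suffix.
The alternation reflects depalatalization: palato-alveolar /dʒ/ becomes [g] when no front vowel follows. /dʒ/ is underlying.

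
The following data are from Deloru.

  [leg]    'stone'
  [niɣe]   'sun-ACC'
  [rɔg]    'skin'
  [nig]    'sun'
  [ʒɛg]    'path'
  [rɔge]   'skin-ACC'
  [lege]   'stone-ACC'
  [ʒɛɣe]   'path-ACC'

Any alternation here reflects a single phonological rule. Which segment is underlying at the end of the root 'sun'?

/ɣ/

In [nig] and [niɣe] the final segment of 'sun' alternates: [g] ~ [ɣ].
If /g/ were underlying and a rule turned it into [ɣ] before the ACC suffix, 'stone' would also alternate; but it has [g] in both [leg] and [lege].
Therefore /ɣ/ is basic and [g] is derived by word-final hardening (voiced fricatives become stops word-finally).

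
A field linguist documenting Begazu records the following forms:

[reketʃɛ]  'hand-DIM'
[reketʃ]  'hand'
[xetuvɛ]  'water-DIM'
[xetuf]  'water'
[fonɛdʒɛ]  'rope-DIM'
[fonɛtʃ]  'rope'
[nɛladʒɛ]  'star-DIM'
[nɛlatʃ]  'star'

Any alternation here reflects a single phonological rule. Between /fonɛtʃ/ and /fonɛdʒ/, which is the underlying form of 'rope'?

/fonɛdʒ/

The stem for 'rope' ends in [dʒ] in [fonɛdʒɛ] but [tʃ] in [fonɛtʃ].
But 'hand' keeps [tʃ] in both environments ([reketʃɛ], [reketʃ]), so there is no rule changing /tʃ/ to [dʒ] before the DIM suffix.
The alternation reflects word-final obstruent devoicing: voiced obstruents become voiceless word-finally. /dʒ/ is underlying.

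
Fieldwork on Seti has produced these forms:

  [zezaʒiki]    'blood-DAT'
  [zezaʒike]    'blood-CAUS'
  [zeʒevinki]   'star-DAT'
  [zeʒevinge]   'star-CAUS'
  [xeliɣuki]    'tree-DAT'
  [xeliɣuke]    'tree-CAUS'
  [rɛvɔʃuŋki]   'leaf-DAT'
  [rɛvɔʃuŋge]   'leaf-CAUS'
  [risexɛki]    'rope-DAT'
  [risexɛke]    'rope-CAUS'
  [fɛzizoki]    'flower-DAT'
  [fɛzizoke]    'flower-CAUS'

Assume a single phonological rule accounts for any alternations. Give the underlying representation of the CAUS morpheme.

The CAUS morpheme has two allomorphs, [-ge] and [-ke].
By contrast the DAT suffix keeps its initial [k] throughout — that segment must be underlying.
The CAUS suffix is therefore /-ge/ underlyingly, with post-vocalic devoicing: voiced stops become voiceless after a vowel.

/-ge/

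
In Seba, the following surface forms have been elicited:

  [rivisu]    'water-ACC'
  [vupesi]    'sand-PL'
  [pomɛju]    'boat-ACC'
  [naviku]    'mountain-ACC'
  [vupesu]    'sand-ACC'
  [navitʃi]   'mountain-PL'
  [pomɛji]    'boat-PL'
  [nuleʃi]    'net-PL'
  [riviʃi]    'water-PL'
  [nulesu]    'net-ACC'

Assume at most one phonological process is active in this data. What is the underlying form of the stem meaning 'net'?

/nuleʃ/

The stem for 'net' ends in [s] in [nulesu] but [ʃ] in [nuleʃi].
But 'sand' keeps [s] in both environments ([vupesu], [vupesi]), so there is no rule changing /s/ to [ʃ] before the PL suffix.
So /ʃ/ is underlying, and a rule of depalatalization — palato-alveolar /tʃ/ and /ʃ/ become [k] and [s] when no front vowel follows — gives [s].
The underlying form of 'net' is therefore /nuleʃ/.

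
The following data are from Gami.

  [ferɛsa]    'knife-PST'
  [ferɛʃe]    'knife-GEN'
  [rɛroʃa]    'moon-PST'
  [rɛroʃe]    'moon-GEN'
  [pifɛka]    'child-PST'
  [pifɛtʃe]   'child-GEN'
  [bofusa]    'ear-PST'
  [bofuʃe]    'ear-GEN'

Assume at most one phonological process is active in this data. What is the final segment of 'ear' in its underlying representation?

In [bofusa] and [bofuʃe] the final segment of 'ear' alternates: [s] ~ [ʃ].
The stem 'moon' ([rɛroʃa], [rɛroʃe]) shows [ʃ] unchanged in both environments, so [ʃ] cannot be basic with [s] derived before the PST suffix.
Therefore /s/ is basic and [ʃ] is derived by palatalization before a front vowel (/k/ and /s/ become palato-alveolar [tʃ] and [ʃ] before a front vowel).

/s/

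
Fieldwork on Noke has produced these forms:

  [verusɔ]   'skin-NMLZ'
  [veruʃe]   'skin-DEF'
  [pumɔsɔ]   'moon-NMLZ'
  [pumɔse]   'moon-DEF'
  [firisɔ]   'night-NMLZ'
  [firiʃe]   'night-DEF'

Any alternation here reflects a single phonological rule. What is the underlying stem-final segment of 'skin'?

/ʃ/

'skin' shows [s] ~ [ʃ] at the end of the stem ([verusɔ] vs [veruʃe]).
But 'moon' keeps [s] in both environments ([pumɔsɔ], [pumɔse]), so there is no rule changing /s/ to [ʃ] before the DEF suffix.
The alternation reflects depalatalization: palato-alveolar /ʃ/ becomes [s] when no front vowel follows. /ʃ/ is underlying.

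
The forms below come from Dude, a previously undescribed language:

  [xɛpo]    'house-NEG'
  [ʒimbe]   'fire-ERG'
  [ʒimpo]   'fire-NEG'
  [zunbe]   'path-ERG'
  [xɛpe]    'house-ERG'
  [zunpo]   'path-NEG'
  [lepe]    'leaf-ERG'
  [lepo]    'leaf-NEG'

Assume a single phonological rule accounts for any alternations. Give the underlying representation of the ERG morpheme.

/-be/

The ERG morpheme has two allomorphs, [-be] and [-pe].
The NEG suffix, which begins with [p], is invariant after every stem; so [p] is not altered by any rule here.
So the underlying form is /-be/, and voiced stops become voiceless after a vowel.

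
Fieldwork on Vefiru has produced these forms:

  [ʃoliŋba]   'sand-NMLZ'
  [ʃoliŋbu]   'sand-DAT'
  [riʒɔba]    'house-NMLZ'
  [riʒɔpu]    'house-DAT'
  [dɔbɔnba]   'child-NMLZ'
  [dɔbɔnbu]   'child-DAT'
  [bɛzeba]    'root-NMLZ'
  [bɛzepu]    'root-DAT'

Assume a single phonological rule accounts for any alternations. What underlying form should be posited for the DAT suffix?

The DAT suffix surfaces as [-bu] and [-pu], depending on the final segment of the stem.
By contrast the NMLZ suffix keeps its initial [b] throughout — that segment must be underlying.
So the underlying form is /-pu/, and voiceless stops become voiced after a nasal.

/-pu/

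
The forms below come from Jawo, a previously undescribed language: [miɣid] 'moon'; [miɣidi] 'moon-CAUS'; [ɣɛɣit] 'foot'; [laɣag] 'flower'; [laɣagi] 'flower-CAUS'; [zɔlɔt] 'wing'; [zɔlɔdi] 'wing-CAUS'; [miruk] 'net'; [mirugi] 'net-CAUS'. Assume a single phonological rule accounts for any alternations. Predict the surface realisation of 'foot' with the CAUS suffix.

The root 'wing' surfaces as [zɔlɔt] and [zɔlɔdi], with a stem-final [t] ~ [d] alternation.
Compare 'moon', with invariant [d] in [miɣid] and [miɣidi]: an analysis with underlying /d/ and a rule producing [t] in isolation would wrongly predict alternation here too.
So /t/ is underlying, and a rule of intervocalic voicing — voiceless stops become voiced between vowels — gives [d].
From [ɣɛɣit] the stem 'foot' is /ɣɛɣit/; between vowels this yields [ɣɛɣidi].

[ɣɛɣidi]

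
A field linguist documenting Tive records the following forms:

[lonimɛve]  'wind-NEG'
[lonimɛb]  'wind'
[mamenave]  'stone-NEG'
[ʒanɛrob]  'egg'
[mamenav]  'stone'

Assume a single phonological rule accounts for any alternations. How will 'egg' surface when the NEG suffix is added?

[ʒanɛrove]

The root 'wind' surfaces as [lonimɛve] and [lonimɛb], with a stem-final [v] ~ [b] alternation.
The stem 'stone' ([mamenave], [mamenav]) shows [v] unchanged in both environments, so [v] cannot be basic with [b] derived in isolation.
Therefore /b/ is basic and [v] is derived by intervocalic spirantization (voiced stops become fricatives between vowels).
From [ʒanɛrob] the stem 'egg' is /ʒanɛrob/; between vowels this yields [ʒanɛrove].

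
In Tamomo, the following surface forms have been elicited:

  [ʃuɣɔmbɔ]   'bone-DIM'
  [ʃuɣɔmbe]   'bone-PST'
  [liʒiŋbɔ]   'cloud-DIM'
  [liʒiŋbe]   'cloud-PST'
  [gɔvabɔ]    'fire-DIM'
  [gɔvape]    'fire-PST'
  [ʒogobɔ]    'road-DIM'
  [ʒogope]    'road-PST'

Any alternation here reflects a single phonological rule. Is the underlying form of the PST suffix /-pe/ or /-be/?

The PST suffix surfaces as [-be] and [-pe], depending on the final segment of the stem.
The DIM suffix, which begins with [b], is invariant after every stem; so [b] is not altered by any rule here.
The PST suffix is therefore /-pe/ underlyingly, with post-nasal voicing: voiceless stops become voiced after a nasal.

/-pe/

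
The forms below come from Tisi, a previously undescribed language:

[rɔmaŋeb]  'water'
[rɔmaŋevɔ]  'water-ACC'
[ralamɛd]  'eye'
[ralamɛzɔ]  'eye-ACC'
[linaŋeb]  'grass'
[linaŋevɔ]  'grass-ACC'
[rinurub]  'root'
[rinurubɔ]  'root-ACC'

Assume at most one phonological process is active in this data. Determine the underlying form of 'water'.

The stem for 'water' ends in [b] in [rɔmaŋeb] but [v] in [rɔmaŋevɔ].
Compare 'root', with invariant [b] in [rinurub] and [rinurubɔ]: an analysis with underlying /b/ and a rule producing [v] before the ACC suffix would wrongly predict alternation here too.
So /v/ is underlying, and a rule of word-final hardening — voiced fricatives become stops word-finally — gives [b].

/rɔmaŋev/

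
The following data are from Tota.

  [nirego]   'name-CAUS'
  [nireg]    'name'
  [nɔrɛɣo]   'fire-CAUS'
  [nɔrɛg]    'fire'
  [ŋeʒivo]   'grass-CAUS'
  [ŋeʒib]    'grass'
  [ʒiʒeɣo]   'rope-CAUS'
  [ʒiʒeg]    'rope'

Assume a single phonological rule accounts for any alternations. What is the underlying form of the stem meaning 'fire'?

The stem for 'fire' ends in [ɣ] in [nɔrɛɣo] but [g] in [nɔrɛg].
If /g/ were underlying and a rule turned it into [ɣ] before the CAUS suffix, 'name' would also alternate; but it has [g] in both [nirego] and [nireg].
So /ɣ/ is underlying, and a rule of word-final hardening — voiced fricatives become stops word-finally — gives [g].
So 'fire' = /nɔrɛɣ/.

/nɔrɛɣ/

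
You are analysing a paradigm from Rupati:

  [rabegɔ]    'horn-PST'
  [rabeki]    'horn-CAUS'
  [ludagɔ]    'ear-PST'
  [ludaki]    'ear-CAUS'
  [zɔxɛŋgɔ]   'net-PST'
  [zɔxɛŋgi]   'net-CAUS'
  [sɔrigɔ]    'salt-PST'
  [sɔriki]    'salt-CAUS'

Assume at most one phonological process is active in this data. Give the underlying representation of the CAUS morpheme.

/-ki/

The CAUS morpheme has two allomorphs, [-gi] and [-ki].
The PST suffix, which begins with [g], is invariant after every stem; so [g] is not altered by any rule here.
So the underlying form is /-ki/, and voiceless stops become voiced after a nasal.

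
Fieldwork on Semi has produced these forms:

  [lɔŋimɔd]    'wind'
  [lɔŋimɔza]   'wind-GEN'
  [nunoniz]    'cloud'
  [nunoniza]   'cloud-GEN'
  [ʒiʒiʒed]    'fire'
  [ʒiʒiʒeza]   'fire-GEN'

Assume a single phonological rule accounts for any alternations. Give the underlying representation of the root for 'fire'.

The root 'fire' surfaces as [ʒiʒiʒed] and [ʒiʒiʒeza], with a stem-final [d] ~ [z] alternation.
But 'cloud' keeps [z] in both environments ([nunoniz], [nunoniza]), so there is no rule changing /z/ to [d] in isolation.
The alternation reflects intervocalic spirantization: voiced stops become fricatives between vowels. /d/ is underlying.

/ʒiʒiʒed/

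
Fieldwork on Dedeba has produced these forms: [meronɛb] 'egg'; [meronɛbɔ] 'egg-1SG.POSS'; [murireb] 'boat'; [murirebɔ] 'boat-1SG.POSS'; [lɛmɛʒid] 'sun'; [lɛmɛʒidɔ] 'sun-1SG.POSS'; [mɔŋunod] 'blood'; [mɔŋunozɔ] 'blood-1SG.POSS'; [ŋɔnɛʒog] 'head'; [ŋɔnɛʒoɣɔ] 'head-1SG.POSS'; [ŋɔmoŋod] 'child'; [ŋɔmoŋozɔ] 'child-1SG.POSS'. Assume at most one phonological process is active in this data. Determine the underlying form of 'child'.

/ŋɔmoŋoz/

'child' shows [d] ~ [z] at the end of the stem ([ŋɔmoŋod] vs [ŋɔmoŋozɔ]).
But 'sun' keeps [d] in both environments ([lɛmɛʒid], [lɛmɛʒidɔ]), so there is no rule changing /d/ to [z] before the 1SG.POSS suffix.
The alternation reflects word-final hardening: voiced fricatives become stops word-finally. /z/ is underlying.
The underlying form of 'child' is therefore /ŋɔmoŋoz/.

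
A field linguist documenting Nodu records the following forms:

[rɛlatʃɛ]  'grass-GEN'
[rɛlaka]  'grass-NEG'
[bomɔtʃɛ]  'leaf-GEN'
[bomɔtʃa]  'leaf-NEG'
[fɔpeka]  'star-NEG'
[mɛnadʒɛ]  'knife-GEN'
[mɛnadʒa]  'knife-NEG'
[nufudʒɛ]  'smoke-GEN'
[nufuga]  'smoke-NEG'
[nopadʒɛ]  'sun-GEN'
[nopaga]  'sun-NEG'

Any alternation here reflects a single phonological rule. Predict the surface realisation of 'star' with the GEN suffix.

[fɔpetʃɛ]

In [rɛlatʃɛ] and [rɛlaka] the final segment of 'grass' alternates: [tʃ] ~ [k].
Compare 'leaf', with invariant [tʃ] in [bomɔtʃɛ] and [bomɔtʃa]: an analysis with underlying /tʃ/ and a rule producing [k] before the NEG suffix would wrongly predict alternation here too.
The alternation reflects palatalization before a front vowel: /k/ and /g/ become palato-alveolar [tʃ] and [dʒ] before a front vowel. /k/ is underlying.
From [fɔpeka] the stem 'star' is /fɔpek/; before a front vowel this yields [fɔpetʃɛ].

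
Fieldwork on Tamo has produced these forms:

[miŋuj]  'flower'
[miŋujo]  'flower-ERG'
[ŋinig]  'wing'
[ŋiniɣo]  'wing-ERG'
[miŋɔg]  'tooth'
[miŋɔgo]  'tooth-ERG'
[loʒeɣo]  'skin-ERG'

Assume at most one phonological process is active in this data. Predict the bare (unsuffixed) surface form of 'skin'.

[loʒeg]

The stem for 'wing' ends in [g] in [ŋinig] but [ɣ] in [ŋiniɣo].
If /g/ were underlying and a rule turned it into [ɣ] before the ERG suffix, 'tooth' would also alternate; but it has [g] in both [miŋɔg] and [miŋɔgo].
Therefore /ɣ/ is basic and [g] is derived by word-final hardening (voiced fricatives become stops word-finally).
The one attested form of 'skin', [loʒeɣo], shows underlying /loʒeɣ/. Applying the same rule word-finally gives [loʒeg].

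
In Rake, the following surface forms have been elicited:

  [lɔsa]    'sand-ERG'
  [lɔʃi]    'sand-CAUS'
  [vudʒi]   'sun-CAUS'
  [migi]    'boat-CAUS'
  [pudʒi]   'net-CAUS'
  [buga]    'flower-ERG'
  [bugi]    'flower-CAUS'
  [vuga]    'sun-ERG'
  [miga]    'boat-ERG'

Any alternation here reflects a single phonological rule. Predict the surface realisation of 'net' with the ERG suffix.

[puga]

The stem for 'sun' ends in [dʒ] in [vudʒi] but [g] in [vuga].
The stem 'flower' ([bugi], [buga]) shows [g] unchanged in both environments, so [g] cannot be basic with [dʒ] derived before the CAUS suffix.
The alternation reflects depalatalization: palato-alveolar /dʒ/ and /ʃ/ become [g] and [s] when no front vowel follows. /dʒ/ is underlying.
The one attested form of 'net', [pudʒi], shows underlying /pudʒ/. Applying the same rule when no front vowel follows gives [puga].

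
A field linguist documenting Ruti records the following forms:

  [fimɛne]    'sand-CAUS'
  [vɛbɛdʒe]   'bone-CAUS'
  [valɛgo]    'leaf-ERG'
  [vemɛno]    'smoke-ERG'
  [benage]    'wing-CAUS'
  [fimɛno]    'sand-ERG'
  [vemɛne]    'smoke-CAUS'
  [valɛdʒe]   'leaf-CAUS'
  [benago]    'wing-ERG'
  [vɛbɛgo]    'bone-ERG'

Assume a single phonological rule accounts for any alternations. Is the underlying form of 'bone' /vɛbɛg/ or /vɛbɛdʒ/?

/vɛbɛdʒ/

In [vɛbɛdʒe] and [vɛbɛgo] the final segment of 'bone' alternates: [dʒ] ~ [g].
Compare 'wing', with invariant [g] in [benage] and [benago]: an analysis with underlying /g/ and a rule producing [dʒ] before the CAUS suffix would wrongly predict alternation here too.
The alternation reflects depalatalization: palato-alveolar /dʒ/ becomes [g] when no front vowel follows. /dʒ/ is underlying.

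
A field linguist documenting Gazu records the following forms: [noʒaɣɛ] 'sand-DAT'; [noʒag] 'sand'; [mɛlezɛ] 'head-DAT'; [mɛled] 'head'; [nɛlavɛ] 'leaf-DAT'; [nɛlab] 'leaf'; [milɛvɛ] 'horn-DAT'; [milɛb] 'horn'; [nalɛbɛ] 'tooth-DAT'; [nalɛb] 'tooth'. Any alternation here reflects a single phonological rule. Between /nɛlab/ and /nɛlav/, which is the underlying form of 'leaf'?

/nɛlav/

The stem for 'leaf' ends in [v] in [nɛlavɛ] but [b] in [nɛlab].
If /b/ were underlying and a rule turned it into [v] before the DAT suffix, 'tooth' would also alternate; but it has [b] in both [nalɛbɛ] and [nalɛb].
The alternation reflects word-final hardening: voiced fricatives become stops word-finally. /v/ is underlying.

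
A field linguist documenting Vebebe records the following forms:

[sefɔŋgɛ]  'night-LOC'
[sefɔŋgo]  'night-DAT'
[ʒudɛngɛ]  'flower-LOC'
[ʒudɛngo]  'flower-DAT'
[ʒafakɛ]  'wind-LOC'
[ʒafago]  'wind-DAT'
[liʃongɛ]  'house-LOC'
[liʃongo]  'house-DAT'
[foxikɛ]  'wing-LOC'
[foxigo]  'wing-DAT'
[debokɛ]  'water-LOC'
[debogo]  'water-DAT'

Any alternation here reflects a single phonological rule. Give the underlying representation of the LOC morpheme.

The LOC suffix surfaces as [-gɛ] and [-kɛ], depending on the final segment of the stem.
The DAT suffix, which begins with [g], is invariant after every stem; so [g] is not altered by any rule here.
So the underlying form is /-kɛ/, and voiceless stops become voiced after a nasal.

/-kɛ/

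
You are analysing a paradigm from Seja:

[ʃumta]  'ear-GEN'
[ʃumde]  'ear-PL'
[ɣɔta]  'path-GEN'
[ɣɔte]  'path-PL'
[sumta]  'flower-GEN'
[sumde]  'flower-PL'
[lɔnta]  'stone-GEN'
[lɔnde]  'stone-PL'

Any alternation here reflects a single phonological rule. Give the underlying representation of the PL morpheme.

/-de/

The PL suffix surfaces as [-de] and [-te], depending on the final segment of the stem.
The GEN suffix, which begins with [t], is invariant after every stem; so [t] is not altered by any rule here.
The PL suffix is therefore /-de/ underlyingly, with post-vocalic devoicing: voiced stops become voiceless after a vowel.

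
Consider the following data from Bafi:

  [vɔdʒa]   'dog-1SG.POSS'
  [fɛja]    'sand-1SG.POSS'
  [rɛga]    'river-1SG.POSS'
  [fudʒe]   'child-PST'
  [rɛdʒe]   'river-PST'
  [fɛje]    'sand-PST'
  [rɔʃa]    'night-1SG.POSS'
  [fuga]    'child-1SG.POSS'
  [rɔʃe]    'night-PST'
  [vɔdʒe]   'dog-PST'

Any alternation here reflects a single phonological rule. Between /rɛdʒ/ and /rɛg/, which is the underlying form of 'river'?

/rɛg/

The root 'river' surfaces as [rɛga] and [rɛdʒe], with a stem-final [g] ~ [dʒ] alternation.
If /dʒ/ were underlying and a rule turned it into [g] before the 1SG.POSS suffix, 'dog' would also alternate; but it has [dʒ] in both [vɔdʒa] and [vɔdʒe].
Therefore /g/ is basic and [dʒ] is derived by palatalization before a front vowel (/g/ becomes palato-alveolar [dʒ] before a front vowel).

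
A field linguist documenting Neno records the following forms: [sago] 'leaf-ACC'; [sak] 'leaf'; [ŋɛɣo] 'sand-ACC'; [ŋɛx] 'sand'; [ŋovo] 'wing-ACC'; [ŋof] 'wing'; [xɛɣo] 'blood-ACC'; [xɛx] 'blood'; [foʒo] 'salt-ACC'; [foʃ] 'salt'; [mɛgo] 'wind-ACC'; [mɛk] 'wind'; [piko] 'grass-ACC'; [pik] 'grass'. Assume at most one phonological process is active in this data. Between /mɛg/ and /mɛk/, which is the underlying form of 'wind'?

/mɛg/

'wind' shows [g] ~ [k] at the end of the stem ([mɛgo] vs [mɛk]).
Compare 'grass', with invariant [k] in [piko] and [pik]: an analysis with underlying /k/ and a rule producing [g] before the ACC suffix would wrongly predict alternation here too.
The underlying segment must be /g/; voiced obstruents become voiceless word-finally, yielding [k] there.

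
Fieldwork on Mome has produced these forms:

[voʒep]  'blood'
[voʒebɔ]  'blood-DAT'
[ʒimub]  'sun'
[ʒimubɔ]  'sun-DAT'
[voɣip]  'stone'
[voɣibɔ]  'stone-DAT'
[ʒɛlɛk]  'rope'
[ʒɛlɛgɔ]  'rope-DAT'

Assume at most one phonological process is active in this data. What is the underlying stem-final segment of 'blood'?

In [voʒep] and [voʒebɔ] the final segment of 'blood' alternates: [p] ~ [b].
The stem 'sun' ([ʒimub], [ʒimubɔ]) shows [b] unchanged in both environments, so [b] cannot be basic with [p] derived in isolation.
So /p/ is underlying, and a rule of intervocalic voicing — voiceless stops become voiced between vowels — gives [b].

/p/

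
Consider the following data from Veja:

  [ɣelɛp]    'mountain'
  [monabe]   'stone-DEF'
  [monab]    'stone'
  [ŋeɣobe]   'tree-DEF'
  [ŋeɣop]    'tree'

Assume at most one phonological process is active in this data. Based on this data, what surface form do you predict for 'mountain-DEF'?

The root 'tree' surfaces as [ŋeɣobe] and [ŋeɣop], with a stem-final [b] ~ [p] alternation.
Compare 'stone', with invariant [b] in [monabe] and [monab]: an analysis with underlying /b/ and a rule producing [p] in isolation would wrongly predict alternation here too.
The underlying segment must be /p/; voiceless stops become voiced between vowels, yielding [b] there.
The one attested form of 'mountain', [ɣelɛp], shows underlying /ɣelɛp/. Applying the same rule between vowels gives [ɣelɛbe].

[ɣelɛbe]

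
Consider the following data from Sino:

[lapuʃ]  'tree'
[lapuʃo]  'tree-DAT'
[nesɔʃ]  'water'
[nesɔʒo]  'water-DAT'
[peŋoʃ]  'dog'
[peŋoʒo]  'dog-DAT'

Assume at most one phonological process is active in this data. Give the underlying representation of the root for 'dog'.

/peŋoʒ/

The stem for 'dog' ends in [ʃ] in [peŋoʃ] but [ʒ] in [peŋoʒo].
If /ʃ/ were underlying and a rule turned it into [ʒ] before the DAT suffix, 'tree' would also alternate; but it has [ʃ] in both [lapuʃ] and [lapuʃo].
The underlying segment must be /ʒ/; voiced obstruents become voiceless word-finally, yielding [ʃ] there.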